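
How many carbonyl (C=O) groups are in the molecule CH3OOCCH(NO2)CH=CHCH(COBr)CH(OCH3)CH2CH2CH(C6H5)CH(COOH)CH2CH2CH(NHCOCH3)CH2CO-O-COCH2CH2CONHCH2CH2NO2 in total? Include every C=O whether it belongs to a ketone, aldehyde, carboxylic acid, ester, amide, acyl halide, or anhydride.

CH3OOC: ester, 1 C=O (running total 1).
CH(COBr): acyl halide, 1 C=O (running total 2).
CH(COOH): carboxylic acid, 1 C=O (running total 3).
CH(NHCOCH3): amide, 1 C=O (running total 4).
CH2CO-O-COCH2: anhydride, 2 C=O (running total 6).
CH2CONHCH2: amide, 1 C=O (running total 7).

7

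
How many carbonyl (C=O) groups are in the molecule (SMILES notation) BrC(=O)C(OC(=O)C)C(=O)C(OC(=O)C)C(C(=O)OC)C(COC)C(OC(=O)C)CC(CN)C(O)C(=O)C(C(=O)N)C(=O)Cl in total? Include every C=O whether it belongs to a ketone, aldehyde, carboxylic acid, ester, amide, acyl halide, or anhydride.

BrCO: acyl halide, 1 C=O (running total 1).
CH(OCOCH3): ester, 1 C=O (running total 2).
CO: ketone, 1 C=O (running total 3).
CH(OCOCH3): ester, 1 C=O (running total 4).
CH(COOCH3): ester, 1 C=O (running total 5).
CH(OCOCH3): ester, 1 C=O (running total 6).
CO: ketone, 1 C=O (running total 7).
CH(CONH2): amide, 1 C=O (running total 8).
COCl: acyl halide, 1 C=O (running total 9).

9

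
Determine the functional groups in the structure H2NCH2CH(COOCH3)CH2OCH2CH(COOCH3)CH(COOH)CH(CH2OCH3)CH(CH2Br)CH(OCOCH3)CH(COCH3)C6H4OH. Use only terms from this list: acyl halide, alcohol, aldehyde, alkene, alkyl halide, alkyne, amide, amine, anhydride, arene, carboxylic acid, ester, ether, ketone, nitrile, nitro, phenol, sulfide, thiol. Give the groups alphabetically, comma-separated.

Reading the structure from left to right:
  H2NCH2: –NH2 on an sp³ carbon with no adjacent C=O → amine.
  CH(COOCH3): pendant –COOCH3: carbonyl C bonded to C and –OCH3 → ester.
  CH2OCH2: C–O–C with sp³ carbons on both sides and no adjacent C=O → ether.
  CH(COOCH3): pendant –COOCH3: carbonyl C bonded to C and –OCH3 → ester.
  CH(COOH): pendant –COOH: carbonyl C bonded to C and –OH → carboxylic acid.
  CH(CH2OCH3): pendant –CH2OCH3: C–O–C linkage → ether.
  CH(CH2Br): pendant –CH2X: halogen on sp³ carbon → alkyl halide.
  CH(OCOCH3): pendant –OC(=O)CH3: an acyloxy group → ester.
  CH(COCH3): pendant –COCH3: carbonyl C bonded to two carbons → ketone.
  C6H4OH: –OH attached directly to an aromatic ring → phenol (not alcohol); the ring itself is an arene.

alkyl halide, amine, arene, carboxylic acid, ester, ether, ketone, phenol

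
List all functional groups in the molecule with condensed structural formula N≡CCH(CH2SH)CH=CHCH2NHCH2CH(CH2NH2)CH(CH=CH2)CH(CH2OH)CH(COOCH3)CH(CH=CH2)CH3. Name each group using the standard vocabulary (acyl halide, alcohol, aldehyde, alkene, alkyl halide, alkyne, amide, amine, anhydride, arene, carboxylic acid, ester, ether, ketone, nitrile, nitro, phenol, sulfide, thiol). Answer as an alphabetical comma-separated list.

alcohol, alkene, amine, ester, nitrile, thiol

N≡C–: carbon triple-bonded to nitrogen → nitrile.
pendant –CH2SH → thiol.
C=C double bond → alkene.
C–N–C with sp³ carbons and no adjacent C=O → amine (secondary).
pendant –CH2NH2: N on sp³ C, no adjacent C=O → amine.
pendant –CH=CH2: C=C double bond → alkene.
pendant –CH2OH on an sp³ backbone C → alcohol.
pendant –COOCH3: carbonyl C bonded to C and –OCH3 → ester.
pendant –CH=CH2: C=C double bond → alkene.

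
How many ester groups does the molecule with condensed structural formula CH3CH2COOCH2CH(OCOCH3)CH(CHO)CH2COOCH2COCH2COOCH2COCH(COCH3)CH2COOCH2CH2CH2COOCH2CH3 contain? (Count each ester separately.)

Working along the chain:
  CH2COOCH2: –C(=O)–O–C with C on the carbonyl side → ester.
  CH(OCOCH3): pendant –OC(=O)CH3: an acyloxy group → ester.
  CH(CHO): pendant –CHO: carbonyl C bonded to C and H → aldehyde.
  CH2COOCH2: –C(=O)–O–C with C on the carbonyl side → ester.
  CO: –C(=O)– with carbon on both sides → ketone.
  CH2COOCH2: –C(=O)–O–C with C on the carbonyl side → ester.
  CO: –C(=O)– with carbon on both sides → ketone.
  CH(COCH3): pendant –COCH3: carbonyl C bonded to two carbons → ketone.
  CH2COOCH2: –C(=O)–O–C with C on the carbonyl side → ester.
  COOCH2CH3: –C(=O)OCH2CH3: carbonyl C bonded to C and to –OEt → ester.
Ester appears at: CH2COOCH2, CH(OCOCH3), CH2COOCH2, CH2COOCH2, CH2COOCH2, COOCH2CH3 → 6.

6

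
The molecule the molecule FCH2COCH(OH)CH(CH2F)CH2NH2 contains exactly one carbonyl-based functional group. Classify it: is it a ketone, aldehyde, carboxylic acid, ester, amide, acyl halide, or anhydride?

ketone

The carbonyl is in the CO segment: –C(=O)– with carbon on both sides → ketone.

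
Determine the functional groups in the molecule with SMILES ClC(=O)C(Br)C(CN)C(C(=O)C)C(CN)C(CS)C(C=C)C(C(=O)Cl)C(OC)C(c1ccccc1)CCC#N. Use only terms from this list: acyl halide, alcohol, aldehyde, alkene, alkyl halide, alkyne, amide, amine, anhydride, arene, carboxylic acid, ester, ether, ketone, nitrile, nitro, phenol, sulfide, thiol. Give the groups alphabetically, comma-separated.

acyl halide, alkene, alkyl halide, amine, arene, ether, ketone, nitrile, thiol

Taking each segment in turn:
  ClCO: –C(=O)Cl: carbonyl C bonded to C and to a halogen → acyl halide (not alkyl halide).
  CH(Br): halogen on an sp³ carbon → alkyl halide.
  CH(CH2NH2): pendant –CH2NH2: N on sp³ C, no adjacent C=O → amine.
  CH(COCH3): pendant –COCH3: carbonyl C bonded to two carbons → ketone.
  CH(CH2NH2): pendant –CH2NH2: N on sp³ C, no adjacent C=O → amine.
  CH(CH2SH): pendant –CH2SH → thiol.
  CH(CH=CH2): pendant –CH=CH2: C=C double bond → alkene.
  CH(COCl): pendant –C(=O)X: carbonyl C bonded to C and halogen → acyl halide.
  CH(OCH3): pendant –OCH3: C–O–C with sp³ C, no adjacent C=O → ether.
  CH(C6H5): pendant –C6H5: benzene ring → arene.
  CN: –C≡N: carbon triple-bonded to nitrogen → nitrile.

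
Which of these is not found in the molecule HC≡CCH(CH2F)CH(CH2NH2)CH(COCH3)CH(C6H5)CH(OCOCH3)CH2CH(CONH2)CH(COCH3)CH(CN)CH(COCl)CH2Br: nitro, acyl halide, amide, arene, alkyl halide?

amide: present (CH(CONH2) — pendant –CONH2: carbonyl C bonded to C and N → amide).
arene: present (CH(C6H5) — pendant –C6H5: benzene ring → arene).
alkyl halide: present (CH(CH2F) — pendant –CH2X: halogen on sp³ carbon → alkyl halide).
acyl halide: present (CH(COCl) — pendant –C(=O)X: carbonyl C bonded to C and halogen → acyl halide).
nitro: no segment matches this pattern.

nitro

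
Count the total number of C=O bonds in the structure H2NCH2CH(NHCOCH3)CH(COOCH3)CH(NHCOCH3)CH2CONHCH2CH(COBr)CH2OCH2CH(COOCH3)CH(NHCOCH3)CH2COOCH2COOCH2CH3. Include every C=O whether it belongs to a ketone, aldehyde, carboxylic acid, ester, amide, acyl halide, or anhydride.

9

CH(NHCOCH3): amide, 1 C=O (running total 1).
CH(COOCH3): ester, 1 C=O (running total 2).
CH(NHCOCH3): amide, 1 C=O (running total 3).
CH2CONHCH2: amide, 1 C=O (running total 4).
CH(COBr): acyl halide, 1 C=O (running total 5).
CH(COOCH3): ester, 1 C=O (running total 6).
CH(NHCOCH3): amide, 1 C=O (running total 7).
CH2COOCH2: ester, 1 C=O (running total 8).
COOCH2CH3: ester, 1 C=O (running total 9).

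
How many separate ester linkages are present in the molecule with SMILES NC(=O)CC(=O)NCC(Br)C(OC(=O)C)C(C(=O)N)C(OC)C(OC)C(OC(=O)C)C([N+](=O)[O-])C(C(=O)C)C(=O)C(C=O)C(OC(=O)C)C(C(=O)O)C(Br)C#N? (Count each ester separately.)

–C(=O)NH2: carbonyl C bonded to C and to N → amide (the N is not a separate amine).
–C(=O)–N– linkage → amide (the N is not an amine).
halogen on an sp³ carbon → alkyl halide.
pendant –OC(=O)CH3: an acyloxy group → ester.
pendant –CONH2: carbonyl C bonded to C and N → amide.
pendant –OCH3: C–O–C with sp³ C, no adjacent C=O → ether.
pendant –OCH3: C–O–C with sp³ C, no adjacent C=O → ether.
pendant –OC(=O)CH3: an acyloxy group → ester.
–NO2 on an sp³ carbon → nitro (the N=O is not a carbonyl).
pendant –COCH3: carbonyl C bonded to two carbons → ketone.
–C(=O)– with carbon on both sides → ketone.
pendant –CHO: carbonyl C bonded to C and H → aldehyde.
pendant –OC(=O)CH3: an acyloxy group → ester.
pendant –COOH: carbonyl C bonded to C and –OH → carboxylic acid.
halogen on an sp³ carbon → alkyl halide.
–C≡N: carbon triple-bonded to nitrogen → nitrile.
Ester appears at: CH(OCOCH3), CH(OCOCH3), CH(OCOCH3) → 3.

3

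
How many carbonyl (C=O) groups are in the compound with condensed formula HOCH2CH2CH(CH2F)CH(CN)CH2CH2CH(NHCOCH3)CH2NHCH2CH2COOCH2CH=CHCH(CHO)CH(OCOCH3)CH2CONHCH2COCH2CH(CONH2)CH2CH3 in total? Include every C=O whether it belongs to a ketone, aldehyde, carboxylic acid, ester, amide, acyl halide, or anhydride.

7

CH(NHCOCH3): amide, 1 C=O (running total 1).
CH2COOCH2: ester, 1 C=O (running total 2).
CH(CHO): aldehyde, 1 C=O (running total 3).
CH(OCOCH3): ester, 1 C=O (running total 4).
CH2CONHCH2: amide, 1 C=O (running total 5).
CO: ketone, 1 C=O (running total 6).
CH(CONH2): amide, 1 C=O (running total 7).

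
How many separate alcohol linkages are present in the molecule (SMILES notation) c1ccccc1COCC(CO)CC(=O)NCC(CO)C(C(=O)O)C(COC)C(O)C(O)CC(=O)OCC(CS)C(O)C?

5

C6H5– phenyl ring → arene.
C–O–C with sp³ carbons on both sides and no adjacent C=O → ether.
pendant –CH2OH on an sp³ backbone C → alcohol.
–C(=O)–N– linkage → amide (the N is not an amine).
pendant –CH2OH on an sp³ backbone C → alcohol.
pendant –COOH: carbonyl C bonded to C and –OH → carboxylic acid.
pendant –CH2OCH3: C–O–C linkage → ether.
–OH on an sp³ carbon → alcohol (secondary).
–OH on an sp³ carbon → alcohol (secondary).
–C(=O)–O–C with C on the carbonyl side → ester.
pendant –CH2SH → thiol.
–OH on an sp³ carbon → alcohol (secondary).
Alcohol appears at: CH(CH2OH), CH(CH2OH), CH(OH), CH(OH), CH(OH) → 5.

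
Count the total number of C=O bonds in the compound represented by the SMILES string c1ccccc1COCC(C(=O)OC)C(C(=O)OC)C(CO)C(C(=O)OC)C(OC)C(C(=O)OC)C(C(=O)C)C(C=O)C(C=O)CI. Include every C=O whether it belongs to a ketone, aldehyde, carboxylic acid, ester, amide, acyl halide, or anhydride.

7

CH(COOCH3): ester, 1 C=O (running total 1).
CH(COOCH3): ester, 1 C=O (running total 2).
CH(COOCH3): ester, 1 C=O (running total 3).
CH(COOCH3): ester, 1 C=O (running total 4).
CH(COCH3): ketone, 1 C=O (running total 5).
CH(CHO): aldehyde, 1 C=O (running total 6).
CH(CHO): aldehyde, 1 C=O (running total 7).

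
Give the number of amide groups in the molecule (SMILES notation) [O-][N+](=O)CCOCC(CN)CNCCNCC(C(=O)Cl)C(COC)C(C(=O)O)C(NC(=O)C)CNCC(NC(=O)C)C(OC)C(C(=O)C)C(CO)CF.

Taking each segment in turn:
  O2NCH2: –NO2 on carbon → nitro group.
  CH2OCH2: C–O–C with sp³ carbons on both sides and no adjacent C=O → ether.
  CH(CH2NH2): pendant –CH2NH2: N on sp³ C, no adjacent C=O → amine.
  CH2NHCH2: C–N–C with sp³ carbons and no adjacent C=O → amine (secondary).
  CH2NHCH2: C–N–C with sp³ carbons and no adjacent C=O → amine (secondary).
  CH(COCl): pendant –C(=O)X: carbonyl C bonded to C and halogen → acyl halide.
  CH(CH2OCH3): pendant –CH2OCH3: C–O–C linkage → ether.
  CH(COOH): pendant –COOH: carbonyl C bonded to C and –OH → carboxylic acid.
  CH(NHCOCH3): pendant –NHC(=O)CH3: N bonded to a carbonyl → amide (not amine).
  CH2NHCH2: C–N–C with sp³ carbons and no adjacent C=O → amine (secondary).
  CH(NHCOCH3): pendant –NHC(=O)CH3: N bonded to a carbonyl → amide (not amine).
  CH(OCH3): pendant –OCH3: C–O–C with sp³ C, no adjacent C=O → ether.
  CH(COCH3): pendant –COCH3: carbonyl C bonded to two carbons → ketone.
  CH(CH2OH): pendant –CH2OH on an sp³ backbone C → alcohol.
  CH2F: halogen on an sp³ carbon → alkyl halide.
Amide appears at: CH(NHCOCH3), CH(NHCOCH3) → 2.

2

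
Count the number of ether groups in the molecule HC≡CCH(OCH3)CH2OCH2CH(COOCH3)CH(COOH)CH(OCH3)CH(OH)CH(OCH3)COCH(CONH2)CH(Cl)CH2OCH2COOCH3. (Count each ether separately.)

Working along the chain:
  HC≡C: C≡C triple bond → alkyne.
  CH(OCH3): pendant –OCH3: C–O–C with sp³ C, no adjacent C=O → ether.
  CH2OCH2: C–O–C with sp³ carbons on both sides and no adjacent C=O → ether.
  CH(COOCH3): pendant –COOCH3: carbonyl C bonded to C and –OCH3 → ester.
  CH(COOH): pendant –COOH: carbonyl C bonded to C and –OH → carboxylic acid.
  CH(OCH3): pendant –OCH3: C–O–C with sp³ C, no adjacent C=O → ether.
  CH(OH): –OH on an sp³ carbon → alcohol (secondary).
  CH(OCH3): pendant –OCH3: C–O–C with sp³ C, no adjacent C=O → ether.
  CO: –C(=O)– with carbon on both sides → ketone.
  CH(CONH2): pendant –CONH2: carbonyl C bonded to C and N → amide.
  CH(Cl): halogen on an sp³ carbon → alkyl halide.
  CH2OCH2: C–O–C with sp³ carbons on both sides and no adjacent C=O → ether.
  COOCH3: –C(=O)OCH3: carbonyl C bonded to C and to –OCH3 → ester (not ketone + ether).
Ether appears at: CH(OCH3), CH2OCH2, CH(OCH3), CH(OCH3), CH2OCH2 → 5.

5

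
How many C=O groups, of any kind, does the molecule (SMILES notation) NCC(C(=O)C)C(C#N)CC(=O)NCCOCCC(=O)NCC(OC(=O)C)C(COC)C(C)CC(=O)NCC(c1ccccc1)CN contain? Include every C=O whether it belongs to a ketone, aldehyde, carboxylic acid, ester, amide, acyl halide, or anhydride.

CH(COCH3): ketone, 1 C=O (running total 1).
CH2CONHCH2: amide, 1 C=O (running total 2).
CH2CONHCH2: amide, 1 C=O (running total 3).
CH(OCOCH3): ester, 1 C=O (running total 4).
CH2CONHCH2: amide, 1 C=O (running total 5).

5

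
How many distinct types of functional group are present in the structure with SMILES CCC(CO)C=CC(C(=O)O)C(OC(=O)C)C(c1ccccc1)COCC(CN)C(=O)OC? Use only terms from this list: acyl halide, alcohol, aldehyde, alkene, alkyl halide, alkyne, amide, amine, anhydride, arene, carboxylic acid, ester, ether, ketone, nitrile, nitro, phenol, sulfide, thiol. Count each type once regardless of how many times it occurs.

Working along the chain:
  CH(CH2OH): pendant –CH2OH on an sp³ backbone C → alcohol.
  CH=CH: C=C double bond → alkene.
  CH(COOH): pendant –COOH: carbonyl C bonded to C and –OH → carboxylic acid.
  CH(OCOCH3): pendant –OC(=O)CH3: an acyloxy group → ester.
  CH(C6H5): pendant –C6H5: benzene ring → arene.
  CH2OCH2: C–O–C with sp³ carbons on both sides and no adjacent C=O → ether.
  CH(CH2NH2): pendant –CH2NH2: N on sp³ C, no adjacent C=O → amine.
  COOCH3: –C(=O)OCH3: carbonyl C bonded to C and to –OCH3 → ester (not ketone + ether).
Distinct types present: alcohol, alkene, amine, arene, carboxylic acid, ester, ether.

7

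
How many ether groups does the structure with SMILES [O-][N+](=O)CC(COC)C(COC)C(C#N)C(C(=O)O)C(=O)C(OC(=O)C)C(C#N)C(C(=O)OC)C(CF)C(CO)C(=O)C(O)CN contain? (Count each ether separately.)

2

Taking each segment in turn:
  O2NCH2: –NO2 on carbon → nitro group.
  CH(CH2OCH3): pendant –CH2OCH3: C–O–C linkage → ether.
  CH(CH2OCH3): pendant –CH2OCH3: C–O–C linkage → ether.
  CH(CN): pendant –C≡N: nitrile.
  CH(COOH): pendant –COOH: carbonyl C bonded to C and –OH → carboxylic acid.
  CO: –C(=O)– with carbon on both sides → ketone.
  CH(OCOCH3): pendant –OC(=O)CH3: an acyloxy group → ester.
  CH(CN): pendant –C≡N: nitrile.
  CH(COOCH3): pendant –COOCH3: carbonyl C bonded to C and –OCH3 → ester.
  CH(CH2F): pendant –CH2X: halogen on sp³ carbon → alkyl halide.
  CH(CH2OH): pendant –CH2OH on an sp³ backbone C → alcohol.
  CO: –C(=O)– with carbon on both sides → ketone.
  CH(OH): –OH on an sp³ carbon → alcohol (secondary).
  CH2NH2: –NH2 on an sp³ carbon with no adjacent C=O → amine.
Ether appears at: CH(CH2OCH3), CH(CH2OCH3) → 2.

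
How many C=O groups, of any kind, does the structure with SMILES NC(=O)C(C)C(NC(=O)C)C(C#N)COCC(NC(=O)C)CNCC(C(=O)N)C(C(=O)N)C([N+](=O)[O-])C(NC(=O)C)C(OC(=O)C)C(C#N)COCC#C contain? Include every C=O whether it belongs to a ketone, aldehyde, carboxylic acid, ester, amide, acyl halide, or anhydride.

7

H2NCO: amide, 1 C=O (running total 1).
CH(NHCOCH3): amide, 1 C=O (running total 2).
CH(NHCOCH3): amide, 1 C=O (running total 3).
CH(CONH2): amide, 1 C=O (running total 4).
CH(CONH2): amide, 1 C=O (running total 5).
CH(NHCOCH3): amide, 1 C=O (running total 6).
CH(OCOCH3): ester, 1 C=O (running total 7).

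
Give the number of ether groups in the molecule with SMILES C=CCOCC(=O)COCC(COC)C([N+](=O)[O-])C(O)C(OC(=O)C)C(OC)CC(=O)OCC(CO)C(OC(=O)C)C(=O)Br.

Working along the chain:
  CH2=CH: C=C double bond → alkene.
  CH2OCH2: C–O–C with sp³ carbons on both sides and no adjacent C=O → ether.
  CO: –C(=O)– with carbon on both sides → ketone.
  CH2OCH2: C–O–C with sp³ carbons on both sides and no adjacent C=O → ether.
  CH(CH2OCH3): pendant –CH2OCH3: C–O–C linkage → ether.
  CH(NO2): –NO2 on an sp³ carbon → nitro (the N=O is not a carbonyl).
  CH(OH): –OH on an sp³ carbon → alcohol (secondary).
  CH(OCOCH3): pendant –OC(=O)CH3: an acyloxy group → ester.
  CH(OCH3): pendant –OCH3: C–O–C with sp³ C, no adjacent C=O → ether.
  CH2COOCH2: –C(=O)–O–C with C on the carbonyl side → ester.
  CH(CH2OH): pendant –CH2OH on an sp³ backbone C → alcohol.
  CH(OCOCH3): pendant –OC(=O)CH3: an acyloxy group → ester.
  COBr: –C(=O)Br: carbonyl C bonded to C and to a halogen → acyl halide (not alkyl halide).
Ether appears at: CH2OCH2, CH2OCH2, CH(CH2OCH3), CH(OCH3) → 4.

4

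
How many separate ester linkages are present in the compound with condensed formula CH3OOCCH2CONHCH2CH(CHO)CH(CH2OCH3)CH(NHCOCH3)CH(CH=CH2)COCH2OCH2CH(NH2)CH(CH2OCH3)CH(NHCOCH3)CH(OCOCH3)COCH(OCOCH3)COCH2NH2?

Reading the structure from left to right:
  CH3OOC: CH3O–C(=O)–: carbonyl C bonded to C and to –OCH3 → ester (not ketone + ether).
  CH2CONHCH2: –C(=O)–N– linkage → amide (the N is not an amine).
  CH(CHO): pendant –CHO: carbonyl C bonded to C and H → aldehyde.
  CH(CH2OCH3): pendant –CH2OCH3: C–O–C linkage → ether.
  CH(NHCOCH3): pendant –NHC(=O)CH3: N bonded to a carbonyl → amide (not amine).
  CH(CH=CH2): pendant –CH=CH2: C=C double bond → alkene.
  CO: –C(=O)– with carbon on both sides → ketone.
  CH2OCH2: C–O–C with sp³ carbons on both sides and no adjacent C=O → ether.
  CH(NH2): –NH2 on an sp³ carbon with no adjacent C=O → amine.
  CH(CH2OCH3): pendant –CH2OCH3: C–O–C linkage → ether.
  CH(NHCOCH3): pendant –NHC(=O)CH3: N bonded to a carbonyl → amide (not amine).
  CH(OCOCH3): pendant –OC(=O)CH3: an acyloxy group → ester.
  CO: –C(=O)– with carbon on both sides → ketone.
  CH(OCOCH3): pendant –OC(=O)CH3: an acyloxy group → ester.
  CO: –C(=O)– with carbon on both sides → ketone.
  CH2NH2: –NH2 on an sp³ carbon with no adjacent C=O → amine.
Ester appears at: CH3OOC, CH(OCOCH3), CH(OCOCH3) → 3.

3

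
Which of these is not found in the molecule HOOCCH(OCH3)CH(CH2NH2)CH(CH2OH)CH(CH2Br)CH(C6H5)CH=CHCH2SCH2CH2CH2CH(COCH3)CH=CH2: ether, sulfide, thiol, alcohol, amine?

thiol

ether: present (CH(OCH3) — pendant –OCH3: C–O–C with sp³ C, no adjacent C=O → ether).
sulfide: present (CH2SCH2 — C–S–C linkage → sulfide (thioether)).
alcohol: present (CH(CH2OH) — pendant –CH2OH on an sp³ backbone C → alcohol).
amine: present (CH(CH2NH2) — pendant –CH2NH2: N on sp³ C, no adjacent C=O → amine).
thiol: no segment matches this pattern.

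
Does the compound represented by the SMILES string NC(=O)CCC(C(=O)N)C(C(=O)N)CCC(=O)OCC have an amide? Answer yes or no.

Reading the structure from left to right:
  H2NCO: –C(=O)NH2: carbonyl C bonded to C and to N → amide (the N is not a separate amine).
  CH(CONH2): pendant –CONH2: carbonyl C bonded to C and N → amide.
  CH(CONH2): pendant –CONH2: carbonyl C bonded to C and N → amide.
  COOCH2CH3: –C(=O)OCH2CH3: carbonyl C bonded to C and to –OEt → ester.
The H2NCO segment supplies the amide: –C(=O)NH2: carbonyl C bonded to C and to N → amide (the N is not a separate amine).

yes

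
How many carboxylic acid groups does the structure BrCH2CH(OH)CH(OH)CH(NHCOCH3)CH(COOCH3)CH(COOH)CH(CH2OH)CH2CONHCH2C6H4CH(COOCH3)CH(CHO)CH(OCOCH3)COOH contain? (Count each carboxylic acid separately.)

Taking each segment in turn:
  BrCH2: halogen on an sp³ carbon → alkyl halide.
  CH(OH): –OH on an sp³ carbon → alcohol (secondary).
  CH(OH): –OH on an sp³ carbon → alcohol (secondary).
  CH(NHCOCH3): pendant –NHC(=O)CH3: N bonded to a carbonyl → amide (not amine).
  CH(COOCH3): pendant –COOCH3: carbonyl C bonded to C and –OCH3 → ester.
  CH(COOH): pendant –COOH: carbonyl C bonded to C and –OH → carboxylic acid.
  CH(CH2OH): pendant –CH2OH on an sp³ backbone C → alcohol.
  CH2CONHCH2: –C(=O)–N– linkage → amide (the N is not an amine).
  C6H4: para-disubstituted benzene ring → arene.
  CH(COOCH3): pendant –COOCH3: carbonyl C bonded to C and –OCH3 → ester.
  CH(CHO): pendant –CHO: carbonyl C bonded to C and H → aldehyde.
  CH(OCOCH3): pendant –OC(=O)CH3: an acyloxy group → ester.
  COOH: –COOH: carbonyl C bonded to –OH and C → carboxylic acid (the –OH is not a separate alcohol).
Carboxylic acid appears at: CH(COOH), COOH → 2.

2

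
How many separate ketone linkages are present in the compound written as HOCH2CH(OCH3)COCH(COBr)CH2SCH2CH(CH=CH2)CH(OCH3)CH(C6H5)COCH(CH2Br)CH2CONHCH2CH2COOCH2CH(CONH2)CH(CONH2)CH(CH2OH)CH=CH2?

2

HO– on an sp³ carbon → alcohol.
pendant –OCH3: C–O–C with sp³ C, no adjacent C=O → ether.
–C(=O)– with carbon on both sides → ketone.
pendant –C(=O)X: carbonyl C bonded to C and halogen → acyl halide.
C–S–C linkage → sulfide (thioether).
pendant –CH=CH2: C=C double bond → alkene.
pendant –OCH3: C–O–C with sp³ C, no adjacent C=O → ether.
pendant –C6H5: benzene ring → arene.
–C(=O)– with carbon on both sides → ketone.
pendant –CH2X: halogen on sp³ carbon → alkyl halide.
–C(=O)–N– linkage → amide (the N is not an amine).
–C(=O)–O–C with C on the carbonyl side → ester.
pendant –CONH2: carbonyl C bonded to C and N → amide.
pendant –CONH2: carbonyl C bonded to C and N → amide.
pendant –CH2OH on an sp³ backbone C → alcohol.
C=C double bond → alkene.
Ketone appears at: CO, CO → 2.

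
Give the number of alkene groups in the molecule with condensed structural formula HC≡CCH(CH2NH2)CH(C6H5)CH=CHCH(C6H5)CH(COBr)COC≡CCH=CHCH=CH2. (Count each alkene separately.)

3

Reading the structure from left to right:
  HC≡C: C≡C triple bond → alkyne.
  CH(CH2NH2): pendant –CH2NH2: N on sp³ C, no adjacent C=O → amine.
  CH(C6H5): pendant –C6H5: benzene ring → arene.
  CH=CH: C=C double bond → alkene.
  CH(C6H5): pendant –C6H5: benzene ring → arene.
  CH(COBr): pendant –C(=O)X: carbonyl C bonded to C and halogen → acyl halide.
  CO: –C(=O)– with carbon on both sides → ketone.
  C≡C: C≡C triple bond → alkyne.
  CH=CH: C=C double bond → alkene.
  CH=CH2: C=C double bond → alkene.
Alkene appears at: CH=CH, CH=CH, CH=CH2 → 3.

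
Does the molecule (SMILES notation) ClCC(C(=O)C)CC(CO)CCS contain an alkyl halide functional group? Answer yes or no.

yes

Working along the chain:
  ClCH2: halogen on an sp³ carbon → alkyl halide.
  CH(COCH3): pendant –COCH3: carbonyl C bonded to two carbons → ketone.
  CH(CH2OH): pendant –CH2OH on an sp³ backbone C → alcohol.
  CH2SH: –SH on an sp³ carbon → thiol.
The ClCH2 segment supplies the alkyl halide: halogen on an sp³ carbon → alkyl halide.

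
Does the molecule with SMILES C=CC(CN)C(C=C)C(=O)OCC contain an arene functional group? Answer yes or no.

C=C double bond → alkene.
pendant –CH2NH2: N on sp³ C, no adjacent C=O → amine.
pendant –CH=CH2: C=C double bond → alkene.
–C(=O)OCH2CH3: carbonyl C bonded to C and to –OEt → ester.
The groups actually present are: alkene, amine, ester.

no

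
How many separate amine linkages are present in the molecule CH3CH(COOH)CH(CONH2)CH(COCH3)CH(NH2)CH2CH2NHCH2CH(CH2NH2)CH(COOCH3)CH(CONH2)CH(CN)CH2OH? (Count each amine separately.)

3

pendant –COOH: carbonyl C bonded to C and –OH → carboxylic acid.
pendant –CONH2: carbonyl C bonded to C and N → amide.
pendant –COCH3: carbonyl C bonded to two carbons → ketone.
–NH2 on an sp³ carbon with no adjacent C=O → amine.
C–N–C with sp³ carbons and no adjacent C=O → amine (secondary).
pendant –CH2NH2: N on sp³ C, no adjacent C=O → amine.
pendant –COOCH3: carbonyl C bonded to C and –OCH3 → ester.
pendant –CONH2: carbonyl C bonded to C and N → amide.
pendant –C≡N: nitrile.
–OH on an sp³ carbon → alcohol.
Amine appears at: CH(NH2), CH2NHCH2, CH(CH2NH2) → 3.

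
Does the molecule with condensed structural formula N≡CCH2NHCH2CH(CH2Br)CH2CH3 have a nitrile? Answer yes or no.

Taking each segment in turn:
  N≡C: N≡C–: carbon triple-bonded to nitrogen → nitrile.
  CH2NHCH2: C–N–C with sp³ carbons and no adjacent C=O → amine (secondary).
  CH(CH2Br): pendant –CH2X: halogen on sp³ carbon → alkyl halide.
The N≡C segment supplies the nitrile: N≡C–: carbon triple-bonded to nitrogen → nitrile.

yes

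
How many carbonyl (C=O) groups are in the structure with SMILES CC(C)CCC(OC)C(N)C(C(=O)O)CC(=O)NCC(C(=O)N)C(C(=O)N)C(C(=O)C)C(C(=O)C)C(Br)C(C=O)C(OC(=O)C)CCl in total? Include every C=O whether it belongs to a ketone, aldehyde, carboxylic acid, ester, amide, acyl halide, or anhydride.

8

CH(COOH): carboxylic acid, 1 C=O (running total 1).
CH2CONHCH2: amide, 1 C=O (running total 2).
CH(CONH2): amide, 1 C=O (running total 3).
CH(CONH2): amide, 1 C=O (running total 4).
CH(COCH3): ketone, 1 C=O (running total 5).
CH(COCH3): ketone, 1 C=O (running total 6).
CH(CHO): aldehyde, 1 C=O (running total 7).
CH(OCOCH3): ester, 1 C=O (running total 8).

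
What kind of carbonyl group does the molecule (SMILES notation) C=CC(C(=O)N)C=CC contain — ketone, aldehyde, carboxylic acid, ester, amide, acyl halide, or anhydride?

amide

The carbonyl is in the CH(CONH2) segment: pendant –CONH2: carbonyl C bonded to C and N → amide.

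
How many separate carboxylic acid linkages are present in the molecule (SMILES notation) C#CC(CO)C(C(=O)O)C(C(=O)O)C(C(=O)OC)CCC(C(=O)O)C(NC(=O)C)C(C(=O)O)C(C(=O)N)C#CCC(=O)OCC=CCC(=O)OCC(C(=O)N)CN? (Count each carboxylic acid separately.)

4

C≡C triple bond → alkyne.
pendant –CH2OH on an sp³ backbone C → alcohol.
pendant –COOH: carbonyl C bonded to C and –OH → carboxylic acid.
pendant –COOH: carbonyl C bonded to C and –OH → carboxylic acid.
pendant –COOCH3: carbonyl C bonded to C and –OCH3 → ester.
pendant –COOH: carbonyl C bonded to C and –OH → carboxylic acid.
pendant –NHC(=O)CH3: N bonded to a carbonyl → amide (not amine).
pendant –COOH: carbonyl C bonded to C and –OH → carboxylic acid.
pendant –CONH2: carbonyl C bonded to C and N → amide.
C≡C triple bond → alkyne.
–C(=O)–O–C with C on the carbonyl side → ester.
C=C double bond → alkene.
–C(=O)–O–C with C on the carbonyl side → ester.
pendant –CONH2: carbonyl C bonded to C and N → amide.
–NH2 on an sp³ carbon with no adjacent C=O → amine.
Carboxylic acid appears at: CH(COOH), CH(COOH), CH(COOH), CH(COOH) → 4.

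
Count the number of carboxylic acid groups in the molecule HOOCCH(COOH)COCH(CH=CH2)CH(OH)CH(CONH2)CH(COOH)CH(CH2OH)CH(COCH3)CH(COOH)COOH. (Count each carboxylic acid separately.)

5

Reading the structure from left to right:
  HOOC: –COOH: carbonyl C bonded to –OH and C → carboxylic acid (the –OH is not a separate alcohol).
  CH(COOH): pendant –COOH: carbonyl C bonded to C and –OH → carboxylic acid.
  CO: –C(=O)– with carbon on both sides → ketone.
  CH(CH=CH2): pendant –CH=CH2: C=C double bond → alkene.
  CH(OH): –OH on an sp³ carbon → alcohol (secondary).
  CH(CONH2): pendant –CONH2: carbonyl C bonded to C and N → amide.
  CH(COOH): pendant –COOH: carbonyl C bonded to C and –OH → carboxylic acid.
  CH(CH2OH): pendant –CH2OH on an sp³ backbone C → alcohol.
  CH(COCH3): pendant –COCH3: carbonyl C bonded to two carbons → ketone.
  CH(COOH): pendant –COOH: carbonyl C bonded to C and –OH → carboxylic acid.
  COOH: –COOH: carbonyl C bonded to –OH and C → carboxylic acid (the –OH is not a separate alcohol).
Carboxylic acid appears at: HOOC, CH(COOH), CH(COOH), CH(COOH), COOH → 5.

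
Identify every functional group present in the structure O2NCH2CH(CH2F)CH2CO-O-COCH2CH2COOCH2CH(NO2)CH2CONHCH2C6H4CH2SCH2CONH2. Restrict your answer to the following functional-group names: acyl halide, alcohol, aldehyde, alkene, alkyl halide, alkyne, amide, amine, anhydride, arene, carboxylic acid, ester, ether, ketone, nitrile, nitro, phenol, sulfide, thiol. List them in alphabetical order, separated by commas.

alkyl halide, amide, anhydride, arene, ester, nitro, sulfide

Working along the chain:
  O2NCH2: –NO2 on carbon → nitro group.
  CH(CH2F): pendant –CH2X: halogen on sp³ carbon → alkyl halide.
  CH2CO-O-COCH2: two acyl groups sharing one oxygen, –C(=O)–O–C(=O)– → anhydride.
  CH2COOCH2: –C(=O)–O–C with C on the carbonyl side → ester.
  CH(NO2): –NO2 on an sp³ carbon → nitro (the N=O is not a carbonyl).
  CH2CONHCH2: –C(=O)–N– linkage → amide (the N is not an amine).
  C6H4: para-disubstituted benzene ring → arene.
  CH2SCH2: C–S–C linkage → sulfide (thioether).
  CONH2: –C(=O)NH2: carbonyl C bonded to C and to N → amide (the N is not a separate amine).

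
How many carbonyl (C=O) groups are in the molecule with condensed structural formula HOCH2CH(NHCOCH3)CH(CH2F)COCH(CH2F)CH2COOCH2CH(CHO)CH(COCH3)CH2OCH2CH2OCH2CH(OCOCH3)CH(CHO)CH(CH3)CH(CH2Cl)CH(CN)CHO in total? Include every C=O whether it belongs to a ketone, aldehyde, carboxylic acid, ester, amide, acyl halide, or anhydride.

8

CH(NHCOCH3): amide, 1 C=O (running total 1).
CO: ketone, 1 C=O (running total 2).
CH2COOCH2: ester, 1 C=O (running total 3).
CH(CHO): aldehyde, 1 C=O (running total 4).
CH(COCH3): ketone, 1 C=O (running total 5).
CH(OCOCH3): ester, 1 C=O (running total 6).
CH(CHO): aldehyde, 1 C=O (running total 7).
CHO: aldehyde, 1 C=O (running total 8).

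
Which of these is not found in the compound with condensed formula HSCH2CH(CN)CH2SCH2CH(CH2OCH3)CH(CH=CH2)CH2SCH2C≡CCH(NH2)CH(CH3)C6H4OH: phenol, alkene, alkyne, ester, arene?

ester

alkyne: present (C≡C — C≡C triple bond → alkyne).
phenol: present (C6H4OH — –OH attached directly to an aromatic ring → phenol (not alcohol); the ring itself is an arene).
alkene: present (CH(CH=CH2) — pendant –CH=CH2: C=C double bond → alkene).
arene: present (C6H4OH — –OH attached directly to an aromatic ring → phenol (not alcohol); the ring itself is an arene).
ester: no segment matches this pattern.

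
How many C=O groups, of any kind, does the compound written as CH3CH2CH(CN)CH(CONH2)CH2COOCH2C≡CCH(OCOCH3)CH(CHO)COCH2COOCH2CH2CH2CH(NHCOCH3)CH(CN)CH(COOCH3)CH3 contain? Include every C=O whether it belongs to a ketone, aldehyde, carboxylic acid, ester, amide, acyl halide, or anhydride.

CH(CONH2): amide, 1 C=O (running total 1).
CH2COOCH2: ester, 1 C=O (running total 2).
CH(OCOCH3): ester, 1 C=O (running total 3).
CH(CHO): aldehyde, 1 C=O (running total 4).
CO: ketone, 1 C=O (running total 5).
CH2COOCH2: ester, 1 C=O (running total 6).
CH(NHCOCH3): amide, 1 C=O (running total 7).
CH(COOCH3): ester, 1 C=O (running total 8).

8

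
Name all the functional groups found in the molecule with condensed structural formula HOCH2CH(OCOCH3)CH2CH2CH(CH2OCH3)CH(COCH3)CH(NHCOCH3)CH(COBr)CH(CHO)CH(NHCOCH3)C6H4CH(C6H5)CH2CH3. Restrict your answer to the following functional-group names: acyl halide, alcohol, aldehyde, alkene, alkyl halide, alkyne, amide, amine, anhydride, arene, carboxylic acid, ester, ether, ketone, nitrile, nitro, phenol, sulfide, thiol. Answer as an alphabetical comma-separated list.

Reading the structure from left to right:
  HOCH2: HO– on an sp³ carbon → alcohol.
  CH(OCOCH3): pendant –OC(=O)CH3: an acyloxy group → ester.
  CH(CH2OCH3): pendant –CH2OCH3: C–O–C linkage → ether.
  CH(COCH3): pendant –COCH3: carbonyl C bonded to two carbons → ketone.
  CH(NHCOCH3): pendant –NHC(=O)CH3: N bonded to a carbonyl → amide (not amine).
  CH(COBr): pendant –C(=O)X: carbonyl C bonded to C and halogen → acyl halide.
  CH(CHO): pendant –CHO: carbonyl C bonded to C and H → aldehyde.
  CH(NHCOCH3): pendant –NHC(=O)CH3: N bonded to a carbonyl → amide (not amine).
  C6H4: para-disubstituted benzene ring → arene.
  CH(C6H5): pendant –C6H5: benzene ring → arene.

acyl halide, alcohol, aldehyde, amide, arene, ester, ether, ketone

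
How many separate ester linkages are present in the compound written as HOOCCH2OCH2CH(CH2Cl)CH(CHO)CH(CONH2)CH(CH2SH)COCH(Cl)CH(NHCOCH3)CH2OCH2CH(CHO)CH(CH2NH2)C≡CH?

0

Reading the structure from left to right:
  HOOC: –COOH: carbonyl C bonded to –OH and C → carboxylic acid (the –OH is not a separate alcohol).
  CH2OCH2: C–O–C with sp³ carbons on both sides and no adjacent C=O → ether.
  CH(CH2Cl): pendant –CH2X: halogen on sp³ carbon → alkyl halide.
  CH(CHO): pendant –CHO: carbonyl C bonded to C and H → aldehyde.
  CH(CONH2): pendant –CONH2: carbonyl C bonded to C and N → amide.
  CH(CH2SH): pendant –CH2SH → thiol.
  CO: –C(=O)– with carbon on both sides → ketone.
  CH(Cl): halogen on an sp³ carbon → alkyl halide.
  CH(NHCOCH3): pendant –NHC(=O)CH3: N bonded to a carbonyl → amide (not amine).
  CH2OCH2: C–O–C with sp³ carbons on both sides and no adjacent C=O → ether.
  CH(CHO): pendant –CHO: carbonyl C bonded to C and H → aldehyde.
  CH(CH2NH2): pendant –CH2NH2: N on sp³ C, no adjacent C=O → amine.
  C≡CH: C≡C triple bond → alkyne.
No segment is a ester: HOOC is carboxylic acid, not ester; CH2OCH2 is ether, not ester; CO is ketone, not ester. → 0.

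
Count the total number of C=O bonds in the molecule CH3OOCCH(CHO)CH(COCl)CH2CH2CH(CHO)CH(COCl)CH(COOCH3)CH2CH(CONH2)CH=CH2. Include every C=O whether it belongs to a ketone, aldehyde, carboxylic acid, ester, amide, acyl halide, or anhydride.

CH3OOC: ester, 1 C=O (running total 1).
CH(CHO): aldehyde, 1 C=O (running total 2).
CH(COCl): acyl halide, 1 C=O (running total 3).
CH(CHO): aldehyde, 1 C=O (running total 4).
CH(COCl): acyl halide, 1 C=O (running total 5).
CH(COOCH3): ester, 1 C=O (running total 6).
CH(CONH2): amide, 1 C=O (running total 7).

7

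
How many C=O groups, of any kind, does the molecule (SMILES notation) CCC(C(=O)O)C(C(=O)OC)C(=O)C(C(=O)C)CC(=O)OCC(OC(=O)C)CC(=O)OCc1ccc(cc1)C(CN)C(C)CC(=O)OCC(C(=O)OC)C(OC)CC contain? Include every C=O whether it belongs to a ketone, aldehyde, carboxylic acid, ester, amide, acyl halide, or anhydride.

9

CH(COOH): carboxylic acid, 1 C=O (running total 1).
CH(COOCH3): ester, 1 C=O (running total 2).
CO: ketone, 1 C=O (running total 3).
CH(COCH3): ketone, 1 C=O (running total 4).
CH2COOCH2: ester, 1 C=O (running total 5).
CH(OCOCH3): ester, 1 C=O (running total 6).
CH2COOCH2: ester, 1 C=O (running total 7).
CH2COOCH2: ester, 1 C=O (running total 8).
CH(COOCH3): ester, 1 C=O (running total 9).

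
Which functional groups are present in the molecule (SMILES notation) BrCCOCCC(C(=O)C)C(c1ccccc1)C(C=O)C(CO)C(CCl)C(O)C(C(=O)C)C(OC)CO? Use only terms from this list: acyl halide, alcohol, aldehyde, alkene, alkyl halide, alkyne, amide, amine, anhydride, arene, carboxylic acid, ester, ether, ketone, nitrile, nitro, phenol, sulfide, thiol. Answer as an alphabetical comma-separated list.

alcohol, aldehyde, alkyl halide, arene, ether, ketone

Working along the chain:
  BrCH2: halogen on an sp³ carbon → alkyl halide.
  CH2OCH2: C–O–C with sp³ carbons on both sides and no adjacent C=O → ether.
  CH(COCH3): pendant –COCH3: carbonyl C bonded to two carbons → ketone.
  CH(C6H5): pendant –C6H5: benzene ring → arene.
  CH(CHO): pendant –CHO: carbonyl C bonded to C and H → aldehyde.
  CH(CH2OH): pendant –CH2OH on an sp³ backbone C → alcohol.
  CH(CH2Cl): pendant –CH2X: halogen on sp³ carbon → alkyl halide.
  CH(OH): –OH on an sp³ carbon → alcohol (secondary).
  CH(COCH3): pendant –COCH3: carbonyl C bonded to two carbons → ketone.
  CH(OCH3): pendant –OCH3: C–O–C with sp³ C, no adjacent C=O → ether.
  CH2OH: –OH on an sp³ carbon → alcohol.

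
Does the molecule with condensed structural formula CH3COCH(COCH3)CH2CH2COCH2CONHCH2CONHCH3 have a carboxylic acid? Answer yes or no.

Taking each segment in turn:
  CO: –C(=O)– with carbon on both sides → ketone.
  CH(COCH3): pendant –COCH3: carbonyl C bonded to two carbons → ketone.
  CO: –C(=O)– with carbon on both sides → ketone.
  CH2CONHCH2: –C(=O)–N– linkage → amide (the N is not an amine).
  CONHCH3: –C(=O)NHCH3: carbonyl C bonded to C and to N → amide (the N is not an amine).
In each of CH2CONHCH2 and CONHCH3, the carbonyl is bonded to nitrogen, not to –OH; that is an amide.
The groups actually present are: amide, ketone.

no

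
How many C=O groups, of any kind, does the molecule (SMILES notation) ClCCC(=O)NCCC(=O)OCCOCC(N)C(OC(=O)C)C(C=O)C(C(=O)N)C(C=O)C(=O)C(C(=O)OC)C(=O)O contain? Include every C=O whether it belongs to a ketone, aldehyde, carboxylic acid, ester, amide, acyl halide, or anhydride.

CH2CONHCH2: amide, 1 C=O (running total 1).
CH2COOCH2: ester, 1 C=O (running total 2).
CH(OCOCH3): ester, 1 C=O (running total 3).
CH(CHO): aldehyde, 1 C=O (running total 4).
CH(CONH2): amide, 1 C=O (running total 5).
CH(CHO): aldehyde, 1 C=O (running total 6).
CO: ketone, 1 C=O (running total 7).
CH(COOCH3): ester, 1 C=O (running total 8).
COOH: carboxylic acid, 1 C=O (running total 9).

9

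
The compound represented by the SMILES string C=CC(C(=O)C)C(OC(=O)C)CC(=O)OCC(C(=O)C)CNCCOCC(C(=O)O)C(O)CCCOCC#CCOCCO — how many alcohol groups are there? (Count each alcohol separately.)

Reading the structure from left to right:
  CH2=CH: C=C double bond → alkene.
  CH(COCH3): pendant –COCH3: carbonyl C bonded to two carbons → ketone.
  CH(OCOCH3): pendant –OC(=O)CH3: an acyloxy group → ester.
  CH2COOCH2: –C(=O)–O–C with C on the carbonyl side → ester.
  CH(COCH3): pendant –COCH3: carbonyl C bonded to two carbons → ketone.
  CH2NHCH2: C–N–C with sp³ carbons and no adjacent C=O → amine (secondary).
  CH2OCH2: C–O–C with sp³ carbons on both sides and no adjacent C=O → ether.
  CH(COOH): pendant –COOH: carbonyl C bonded to C and –OH → carboxylic acid.
  CH(OH): –OH on an sp³ carbon → alcohol (secondary).
  CH2OCH2: C–O–C with sp³ carbons on both sides and no adjacent C=O → ether.
  C≡C: C≡C triple bond → alkyne.
  CH2OCH2: C–O–C with sp³ carbons on both sides and no adjacent C=O → ether.
  CH2OH: –OH on an sp³ carbon → alcohol.
Alcohol appears at: CH(OH), CH2OH → 2.

2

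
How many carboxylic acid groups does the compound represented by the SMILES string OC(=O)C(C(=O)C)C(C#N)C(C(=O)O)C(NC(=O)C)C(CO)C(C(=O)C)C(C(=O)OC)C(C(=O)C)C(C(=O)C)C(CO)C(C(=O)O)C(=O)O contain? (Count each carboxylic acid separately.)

Taking each segment in turn:
  HOOC: –COOH: carbonyl C bonded to –OH and C → carboxylic acid (the –OH is not a separate alcohol).
  CH(COCH3): pendant –COCH3: carbonyl C bonded to two carbons → ketone.
  CH(CN): pendant –C≡N: nitrile.
  CH(COOH): pendant –COOH: carbonyl C bonded to C and –OH → carboxylic acid.
  CH(NHCOCH3): pendant –NHC(=O)CH3: N bonded to a carbonyl → amide (not amine).
  CH(CH2OH): pendant –CH2OH on an sp³ backbone C → alcohol.
  CH(COCH3): pendant –COCH3: carbonyl C bonded to two carbons → ketone.
  CH(COOCH3): pendant –COOCH3: carbonyl C bonded to C and –OCH3 → ester.
  CH(COCH3): pendant –COCH3: carbonyl C bonded to two carbons → ketone.
  CH(COCH3): pendant –COCH3: carbonyl C bonded to two carbons → ketone.
  CH(CH2OH): pendant –CH2OH on an sp³ backbone C → alcohol.
  CH(COOH): pendant –COOH: carbonyl C bonded to C and –OH → carboxylic acid.
  COOH: –COOH: carbonyl C bonded to –OH and C → carboxylic acid (the –OH is not a separate alcohol).
Carboxylic acid appears at: HOOC, CH(COOH), CH(COOH), COOH → 4.

4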